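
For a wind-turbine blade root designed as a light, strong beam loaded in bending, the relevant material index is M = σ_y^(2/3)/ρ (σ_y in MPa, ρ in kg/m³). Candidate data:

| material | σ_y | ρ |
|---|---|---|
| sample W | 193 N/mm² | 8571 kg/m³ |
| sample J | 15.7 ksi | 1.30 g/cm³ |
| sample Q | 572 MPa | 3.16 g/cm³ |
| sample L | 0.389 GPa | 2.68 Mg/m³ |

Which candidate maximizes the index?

sample Q

Convert each candidate to consistent units, then evaluate M:
  sample W: σ_y = 193.0 MPa, ρ = 8571 kg/m³
  sample J: σ_y = 108.2 MPa, ρ = 1300 kg/m³
  sample Q: σ_y = 572.0 MPa, ρ = 3160 kg/m³
  sample L: σ_y = 389.0 MPa, ρ = 2680 kg/m³
  sample Q: M = 21.8×10⁻³
  sample L: M = 19.9×10⁻³
  sample J: M = 17.5×10⁻³
  sample W: M = 3.90×10⁻³
Highest index: sample Q.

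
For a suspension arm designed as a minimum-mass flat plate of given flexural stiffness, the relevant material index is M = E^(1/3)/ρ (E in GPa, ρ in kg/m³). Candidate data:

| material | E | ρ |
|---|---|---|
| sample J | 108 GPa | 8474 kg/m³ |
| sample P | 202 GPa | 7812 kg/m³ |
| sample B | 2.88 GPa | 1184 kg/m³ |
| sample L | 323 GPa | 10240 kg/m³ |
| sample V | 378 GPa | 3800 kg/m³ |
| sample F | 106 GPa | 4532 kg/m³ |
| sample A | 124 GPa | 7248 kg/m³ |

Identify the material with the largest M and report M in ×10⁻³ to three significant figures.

sample V, M = 1.90×10⁻³

Computing M directly (units already consistent):
  sample V: M = 1.90×10⁻³
  sample B: M = 1.20×10⁻³
  sample F: M = 1.04×10⁻³
  sample P: M = 0.751×10⁻³
  sample A: M = 0.688×10⁻³
  sample L: M = 0.670×10⁻³
  sample J: M = 0.562×10⁻³
The maximum is for sample V.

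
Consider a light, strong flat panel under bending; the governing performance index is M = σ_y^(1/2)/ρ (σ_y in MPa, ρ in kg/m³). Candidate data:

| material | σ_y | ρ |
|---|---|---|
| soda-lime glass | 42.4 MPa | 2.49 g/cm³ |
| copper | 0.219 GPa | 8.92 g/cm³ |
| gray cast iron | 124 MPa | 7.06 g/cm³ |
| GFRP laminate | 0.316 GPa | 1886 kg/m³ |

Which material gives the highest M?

Normalizing units and computing the index:
  soda-lime glass: σ_y = 42.40 MPa, ρ = 2490 kg/m³
  copper: σ_y = 219.0 MPa, ρ = 8920 kg/m³
  gray cast iron: σ_y = 124.0 MPa, ρ = 7060 kg/m³
  GFRP laminate: σ_y = 316.0 MPa, ρ = 1886 kg/m³
  GFRP laminate: M = 9.43×10⁻³
  soda-lime glass: M = 2.62×10⁻³
  copper: M = 1.66×10⁻³
  gray cast iron: M = 1.58×10⁻³
Highest index: GFRP laminate.

GFRP laminate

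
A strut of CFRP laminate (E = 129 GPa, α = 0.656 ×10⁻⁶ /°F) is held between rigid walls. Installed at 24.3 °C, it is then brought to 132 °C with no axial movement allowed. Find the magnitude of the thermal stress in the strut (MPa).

α = 0.656×10⁻⁶/°F × 9/5 = 1.18×10⁻⁶/K.
ΔT = 107.7 K. Constrained thermal stress σ = E·α·ΔT = 129.0×10³ MPa × 1.18×10⁻⁶ × 107.7 = 16.4 MPa (compressive).

16.4 MPa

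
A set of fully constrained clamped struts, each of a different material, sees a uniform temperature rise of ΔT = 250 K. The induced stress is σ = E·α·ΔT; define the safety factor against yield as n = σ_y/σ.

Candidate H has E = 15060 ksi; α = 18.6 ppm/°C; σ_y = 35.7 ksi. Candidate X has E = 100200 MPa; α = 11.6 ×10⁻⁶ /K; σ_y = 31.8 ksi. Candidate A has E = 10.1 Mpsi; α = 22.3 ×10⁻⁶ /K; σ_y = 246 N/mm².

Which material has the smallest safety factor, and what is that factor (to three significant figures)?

Converting E to GPa, α to ×10⁻⁶/K, σ_y to MPa, then σ and n for each:
  candidate H: E = 103.8, α = 18.6, σ_y = 246.1 → σ = 483 MPa, n = 0.510
  candidate X: E = 100.2, α = 11.6, σ_y = 219.3 → σ = 291 MPa, n = 0.755
  candidate A: E = 69.64, α = 22.3, σ_y = 246.0 → σ = 388 MPa, n = 0.634
The minimum is candidate H at n = 0.510.

candidate H, n = 0.510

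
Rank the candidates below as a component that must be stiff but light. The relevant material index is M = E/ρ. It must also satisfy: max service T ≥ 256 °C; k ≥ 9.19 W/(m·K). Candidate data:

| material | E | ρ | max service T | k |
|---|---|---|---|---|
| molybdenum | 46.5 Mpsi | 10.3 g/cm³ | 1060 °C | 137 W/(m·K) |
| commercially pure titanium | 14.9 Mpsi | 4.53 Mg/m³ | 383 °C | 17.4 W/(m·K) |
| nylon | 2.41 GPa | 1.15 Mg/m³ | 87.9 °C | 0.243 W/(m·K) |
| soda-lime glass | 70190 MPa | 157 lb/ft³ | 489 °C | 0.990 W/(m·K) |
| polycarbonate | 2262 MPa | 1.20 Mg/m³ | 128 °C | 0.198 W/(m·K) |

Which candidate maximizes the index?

molybdenum

Screen on constraints: max service T ≥ 256 °C; k ≥ 9.19 W/(m·K). Survivors: molybdenum, commercially pure titanium.
Putting every candidate on a common basis:
  molybdenum: E = 320.6 GPa, ρ = 10300 kg/m³
  commercially pure titanium: E = 102.7 GPa, ρ = 4530 kg/m³
  molybdenum: M = 31.1 MN·m/kg
  commercially pure titanium: M = 22.7 MN·m/kg
The maximum is for molybdenum.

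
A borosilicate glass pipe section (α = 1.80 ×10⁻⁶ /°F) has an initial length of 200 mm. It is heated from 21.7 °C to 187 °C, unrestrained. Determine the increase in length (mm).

Convert α: 1.80×10⁻⁶/°F × (9/5) = 3.24×10⁻⁶/K.
ΔT = 187 − 21.7 = 165.3 K.
ΔL = α·L₀·ΔT = 3.24×10⁻⁶ × 200 mm × 165.3 K = 0.107 mm.

0.107 mm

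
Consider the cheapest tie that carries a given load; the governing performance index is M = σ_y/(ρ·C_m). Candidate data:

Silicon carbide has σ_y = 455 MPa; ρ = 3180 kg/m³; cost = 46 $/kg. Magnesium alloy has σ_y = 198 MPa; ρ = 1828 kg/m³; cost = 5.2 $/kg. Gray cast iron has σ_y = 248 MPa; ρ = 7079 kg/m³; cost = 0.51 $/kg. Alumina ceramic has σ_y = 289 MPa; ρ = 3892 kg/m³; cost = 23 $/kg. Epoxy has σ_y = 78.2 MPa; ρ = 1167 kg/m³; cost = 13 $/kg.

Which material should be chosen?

gray cast iron

Computing M directly (units already consistent):
  gray cast iron: M = 68.7 kN·m per $
  magnesium alloy: M = 20.8 kN·m per $
  epoxy: M = 5.15 kN·m per $
  alumina ceramic: M = 3.23 kN·m per $
  silicon carbide: M = 3.11 kN·m per $
The maximum is for gray cast iron.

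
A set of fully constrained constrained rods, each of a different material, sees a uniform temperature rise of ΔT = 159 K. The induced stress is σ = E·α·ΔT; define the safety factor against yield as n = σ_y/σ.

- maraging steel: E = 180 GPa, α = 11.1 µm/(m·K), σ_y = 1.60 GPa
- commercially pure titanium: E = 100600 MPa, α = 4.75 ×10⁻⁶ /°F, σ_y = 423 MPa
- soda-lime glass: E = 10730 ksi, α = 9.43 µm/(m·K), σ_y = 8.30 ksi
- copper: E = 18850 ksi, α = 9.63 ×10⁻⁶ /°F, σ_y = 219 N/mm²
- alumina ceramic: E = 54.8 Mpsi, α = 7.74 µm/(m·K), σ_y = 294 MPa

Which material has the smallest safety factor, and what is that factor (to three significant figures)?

In consistent units (E in GPa, α in ×10⁻⁶/K, σ_y in MPa):
  maraging steel: E = 180.0, α = 11.1, σ_y = 1600 → σ = 318 MPa, n = 5.04
  commercially pure titanium: E = 100.6, α = 8.55, σ_y = 423.0 → σ = 137 MPa, n = 3.09
  soda-lime glass: E = 73.98, α = 9.43, σ_y = 57.23 → σ = 111 MPa, n = 0.516
  copper: E = 130.0, α = 17.3, σ_y = 219.0 → σ = 358 MPa, n = 0.611
  alumina ceramic: E = 377.8, α = 7.74, σ_y = 294.0 → σ = 465 MPa, n = 0.632
Soda-lime glass has the lowest safety factor, n = 0.516.

soda-lime glass, n = 0.516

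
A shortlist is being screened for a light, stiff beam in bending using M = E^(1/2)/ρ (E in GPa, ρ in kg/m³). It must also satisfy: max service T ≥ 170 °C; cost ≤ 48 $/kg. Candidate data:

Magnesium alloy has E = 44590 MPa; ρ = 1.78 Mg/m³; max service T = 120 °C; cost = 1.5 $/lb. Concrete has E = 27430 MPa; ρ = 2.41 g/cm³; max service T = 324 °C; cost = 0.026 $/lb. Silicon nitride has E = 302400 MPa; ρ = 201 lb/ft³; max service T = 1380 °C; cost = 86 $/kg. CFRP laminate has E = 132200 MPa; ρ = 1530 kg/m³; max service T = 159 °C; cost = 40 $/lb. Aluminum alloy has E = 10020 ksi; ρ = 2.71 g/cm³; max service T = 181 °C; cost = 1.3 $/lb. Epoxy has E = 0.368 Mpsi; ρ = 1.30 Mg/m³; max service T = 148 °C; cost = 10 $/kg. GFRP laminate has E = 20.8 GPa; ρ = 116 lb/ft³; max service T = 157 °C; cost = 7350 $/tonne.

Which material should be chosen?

aluminum alloy

Screen on constraints: max service T ≥ 170 °C; cost ≤ 48 $/kg. Survivors: concrete, aluminum alloy.
Normalizing units and computing the index:
  concrete: E = 27.43 GPa, ρ = 2410 kg/m³
  aluminum alloy: E = 69.09 GPa, ρ = 2710 kg/m³
  aluminum alloy: M = 3.07×10⁻³
  concrete: M = 2.17×10⁻³
Highest index: aluminum alloy.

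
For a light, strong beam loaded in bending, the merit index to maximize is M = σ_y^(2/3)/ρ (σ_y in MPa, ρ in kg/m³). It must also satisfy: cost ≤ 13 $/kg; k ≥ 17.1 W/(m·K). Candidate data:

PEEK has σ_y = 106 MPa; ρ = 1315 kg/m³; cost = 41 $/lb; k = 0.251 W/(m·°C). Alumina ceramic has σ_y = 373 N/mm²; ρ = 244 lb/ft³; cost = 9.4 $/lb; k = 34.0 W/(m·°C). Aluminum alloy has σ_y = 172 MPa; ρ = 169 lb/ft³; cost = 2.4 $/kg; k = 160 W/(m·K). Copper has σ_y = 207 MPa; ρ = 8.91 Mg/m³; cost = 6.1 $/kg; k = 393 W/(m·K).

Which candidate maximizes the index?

Screen on constraints: cost ≤ 13 $/kg; k ≥ 17.1 W/(m·K). Survivors: aluminum alloy, copper.
Putting every candidate on a common basis:
  aluminum alloy: σ_y = 172.0 MPa, ρ = 2707 kg/m³
  copper: σ_y = 207.0 MPa, ρ = 8910 kg/m³
  aluminum alloy: M = 11.4×10⁻³
  copper: M = 3.93×10⁻³
Aluminum alloy has the largest M.

aluminum alloy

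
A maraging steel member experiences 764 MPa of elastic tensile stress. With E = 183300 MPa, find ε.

4.17×10⁻³

E = 183300 MPa = 183.3 GPa = 183300 MPa.
ε = σ/E = 764 / 183300 = 4.17×10⁻³.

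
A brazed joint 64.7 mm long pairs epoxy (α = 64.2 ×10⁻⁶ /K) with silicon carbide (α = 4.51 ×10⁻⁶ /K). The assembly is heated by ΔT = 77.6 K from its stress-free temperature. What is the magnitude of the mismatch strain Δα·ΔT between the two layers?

4.63×10⁻³

Δα = |64.2 − 4.51|×10⁻⁶/K = 59.7×10⁻⁶/K.
Mismatch strain = Δα·ΔT = 59.7×10⁻⁶ × 77.6 = 4.63×10⁻³.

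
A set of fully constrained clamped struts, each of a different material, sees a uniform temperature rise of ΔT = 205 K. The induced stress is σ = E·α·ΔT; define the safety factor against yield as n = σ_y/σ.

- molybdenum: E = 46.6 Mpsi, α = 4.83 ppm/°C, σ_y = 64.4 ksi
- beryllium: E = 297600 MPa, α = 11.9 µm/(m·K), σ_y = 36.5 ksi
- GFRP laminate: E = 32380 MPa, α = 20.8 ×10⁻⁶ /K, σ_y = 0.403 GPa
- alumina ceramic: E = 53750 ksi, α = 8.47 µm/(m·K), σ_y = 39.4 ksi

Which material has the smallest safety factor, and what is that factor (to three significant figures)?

Per material, after unit conversion:
  molybdenum: E = 321.3, α = 4.83, σ_y = 444.0 → σ = 318 MPa, n = 1.40
  beryllium: E = 297.6, α = 11.9, σ_y = 251.7 → σ = 726 MPa, n = 0.347
  GFRP laminate: E = 32.38, α = 20.8, σ_y = 403.0 → σ = 138 MPa, n = 2.92
  alumina ceramic: E = 370.6, α = 8.47, σ_y = 271.7 → σ = 643 MPa, n = 0.422
Beryllium has the lowest safety factor, n = 0.347.

beryllium, n = 0.347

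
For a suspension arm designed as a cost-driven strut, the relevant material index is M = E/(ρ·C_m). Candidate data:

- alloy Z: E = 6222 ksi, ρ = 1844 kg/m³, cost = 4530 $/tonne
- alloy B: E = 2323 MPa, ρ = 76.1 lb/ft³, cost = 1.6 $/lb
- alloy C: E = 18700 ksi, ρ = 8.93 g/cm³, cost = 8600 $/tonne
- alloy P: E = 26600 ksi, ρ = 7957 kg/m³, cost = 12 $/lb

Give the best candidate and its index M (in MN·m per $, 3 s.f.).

alloy Z, M = 5.14 MN·m per $

Normalizing units and computing the index:
  alloy Z: E = 42.90 GPa, ρ = 1844 kg/m³, cost = 4.530 $/kg
  alloy B: E = 2.323 GPa, ρ = 1219 kg/m³, cost = 3.527 $/kg
  alloy C: E = 128.9 GPa, ρ = 8930 kg/m³, cost = 8.600 $/kg
  alloy P: E = 183.4 GPa, ρ = 7957 kg/m³, cost = 26.46 $/kg
  alloy Z: M = 5.14 MN·m per $
  alloy C: M = 1.68 MN·m per $
  alloy P: M = 0.871 MN·m per $
  alloy B: M = 0.540 MN·m per $
Highest index: alloy Z.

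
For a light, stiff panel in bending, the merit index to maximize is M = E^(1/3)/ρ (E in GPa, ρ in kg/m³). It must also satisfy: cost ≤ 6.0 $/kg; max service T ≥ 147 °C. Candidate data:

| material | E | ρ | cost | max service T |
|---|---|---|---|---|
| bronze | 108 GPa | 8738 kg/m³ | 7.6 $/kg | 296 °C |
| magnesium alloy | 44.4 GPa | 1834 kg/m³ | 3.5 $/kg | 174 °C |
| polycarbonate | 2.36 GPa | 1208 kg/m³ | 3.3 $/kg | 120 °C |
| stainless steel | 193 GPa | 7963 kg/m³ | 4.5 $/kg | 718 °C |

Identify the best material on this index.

Screen on constraints: cost ≤ 6.0 $/kg; max service T ≥ 147 °C. Survivors: magnesium alloy, stainless steel.
Computing M directly (units already consistent):
  magnesium alloy: M = 1.93×10⁻³
  stainless steel: M = 0.726×10⁻³
Highest index: magnesium alloy.

magnesium alloy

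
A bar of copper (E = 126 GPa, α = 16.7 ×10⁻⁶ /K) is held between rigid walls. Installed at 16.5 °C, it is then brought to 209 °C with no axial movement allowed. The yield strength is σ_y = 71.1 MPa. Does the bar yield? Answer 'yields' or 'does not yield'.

yields

ΔT = 192.5 K. Constrained thermal stress σ = E·α·ΔT = 126.0×10³ MPa × 16.7×10⁻⁶ × 192.5 = 405 MPa (compressive).
Compare to σ_y = 71.1 MPa: σ ≥ σ_y, so it yields.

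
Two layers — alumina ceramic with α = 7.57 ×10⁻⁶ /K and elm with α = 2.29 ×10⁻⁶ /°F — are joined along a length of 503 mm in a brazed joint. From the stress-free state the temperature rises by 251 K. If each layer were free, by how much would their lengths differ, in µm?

435 µm

elm: α = 2.29×10⁻⁶/°F × 9/5 = 4.12×10⁻⁶/K.
Δα = |7.57 − 4.12|×10⁻⁶/K = 3.45×10⁻⁶/K.
ΔL_mismatch = Δα·L·ΔT = 3.45×10⁻⁶ × 503.0 mm × 251.0 K = 435 µm.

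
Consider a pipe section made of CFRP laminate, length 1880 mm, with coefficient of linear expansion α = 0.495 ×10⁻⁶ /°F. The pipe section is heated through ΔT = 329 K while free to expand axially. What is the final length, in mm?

1880.6 mm

Convert α: 0.495×10⁻⁶/°F × (9/5) = 0.891×10⁻⁶/K.
ΔL = α·L₀·ΔT = 0.891×10⁻⁶ × 1880 mm × 329.0 K = 0.551 mm.
L = L₀ + ΔL = 1880 + 0.551 = 1880.6 mm.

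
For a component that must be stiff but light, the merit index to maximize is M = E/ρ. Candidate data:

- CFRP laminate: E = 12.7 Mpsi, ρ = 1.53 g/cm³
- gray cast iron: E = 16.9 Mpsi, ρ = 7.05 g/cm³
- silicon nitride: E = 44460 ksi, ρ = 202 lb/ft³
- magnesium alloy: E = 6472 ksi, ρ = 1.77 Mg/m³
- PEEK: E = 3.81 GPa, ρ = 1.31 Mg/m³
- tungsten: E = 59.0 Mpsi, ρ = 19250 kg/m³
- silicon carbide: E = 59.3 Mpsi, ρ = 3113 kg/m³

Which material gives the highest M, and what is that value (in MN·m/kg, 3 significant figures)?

In SI units:
  CFRP laminate: E = 87.56 GPa, ρ = 1530 kg/m³
  gray cast iron: E = 116.5 GPa, ρ = 7050 kg/m³
  silicon nitride: E = 306.5 GPa, ρ = 3236 kg/m³
  magnesium alloy: E = 44.62 GPa, ρ = 1770 kg/m³
  PEEK: E = 3.810 GPa, ρ = 1310 kg/m³
  tungsten: E = 406.8 GPa, ρ = 19250 kg/m³
  silicon carbide: E = 408.9 GPa, ρ = 3113 kg/m³
  silicon carbide: M = 131 MN·m/kg
  silicon nitride: M = 94.7 MN·m/kg
  CFRP laminate: M = 57.2 MN·m/kg
  magnesium alloy: M = 25.2 MN·m/kg
  tungsten: M = 21.1 MN·m/kg
  gray cast iron: M = 16.5 MN·m/kg
  PEEK: M = 2.91 MN·m/kg
The maximum is for silicon carbide.

silicon carbide, M = 131 MN·m/kg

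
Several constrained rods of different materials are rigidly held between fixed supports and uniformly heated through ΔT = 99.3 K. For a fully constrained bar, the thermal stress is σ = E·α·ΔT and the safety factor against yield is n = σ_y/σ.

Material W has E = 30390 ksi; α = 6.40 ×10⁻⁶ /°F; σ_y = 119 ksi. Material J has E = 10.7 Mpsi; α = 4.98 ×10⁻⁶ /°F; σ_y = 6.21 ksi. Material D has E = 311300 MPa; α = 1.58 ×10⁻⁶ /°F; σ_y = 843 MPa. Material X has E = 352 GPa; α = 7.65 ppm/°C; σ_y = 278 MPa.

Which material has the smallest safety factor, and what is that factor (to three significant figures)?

Per material, after unit conversion:
  material W: E = 209.5, α = 11.5, σ_y = 820.5 → σ = 240 MPa, n = 3.42
  material J: E = 73.77, α = 8.96, σ_y = 42.82 → σ = 65.7 MPa, n = 0.652
  material D: E = 311.3, α = 2.84, σ_y = 843.0 → σ = 87.9 MPa, n = 9.59
  material X: E = 352.0, α = 7.65, σ_y = 278.0 → σ = 267 MPa, n = 1.04
Material J has the lowest safety factor, n = 0.652.

material J, n = 0.652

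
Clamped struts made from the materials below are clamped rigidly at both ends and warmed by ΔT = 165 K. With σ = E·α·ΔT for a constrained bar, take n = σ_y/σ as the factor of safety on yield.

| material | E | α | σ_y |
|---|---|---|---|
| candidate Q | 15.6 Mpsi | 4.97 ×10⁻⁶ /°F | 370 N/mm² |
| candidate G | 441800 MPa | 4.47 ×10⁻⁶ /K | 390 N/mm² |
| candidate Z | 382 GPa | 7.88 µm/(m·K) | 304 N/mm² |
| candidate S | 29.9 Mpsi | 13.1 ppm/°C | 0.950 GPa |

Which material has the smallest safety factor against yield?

candidate Z

With everything in SI (GPa, ×10⁻⁶/K, MPa):
  candidate Q: E = 107.6, α = 8.95, σ_y = 370.0 → σ = 159 MPa, n = 2.33
  candidate G: E = 441.8, α = 4.47, σ_y = 390.0 → σ = 326 MPa, n = 1.20
  candidate Z: E = 382.0, α = 7.88, σ_y = 304.0 → σ = 497 MPa, n = 0.612
  candidate S: E = 206.2, α = 13.1, σ_y = 950.0 → σ = 446 MPa, n = 2.13
Candidate Z has the lowest safety factor, n = 0.612.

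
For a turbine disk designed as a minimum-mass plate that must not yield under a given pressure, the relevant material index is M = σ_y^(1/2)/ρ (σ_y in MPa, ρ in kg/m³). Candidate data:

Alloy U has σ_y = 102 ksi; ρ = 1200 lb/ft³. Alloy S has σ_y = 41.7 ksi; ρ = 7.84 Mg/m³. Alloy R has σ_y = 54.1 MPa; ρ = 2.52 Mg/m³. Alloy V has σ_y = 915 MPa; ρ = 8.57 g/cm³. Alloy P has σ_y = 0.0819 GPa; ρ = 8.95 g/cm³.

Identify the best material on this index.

Normalizing units and computing the index:
  alloy U: σ_y = 703.3 MPa, ρ = 19220 kg/m³
  alloy S: σ_y = 287.5 MPa, ρ = 7840 kg/m³
  alloy R: σ_y = 54.10 MPa, ρ = 2520 kg/m³
  alloy V: σ_y = 915.0 MPa, ρ = 8570 kg/m³
  alloy P: σ_y = 81.90 MPa, ρ = 8950 kg/m³
  alloy V: M = 3.53×10⁻³
  alloy R: M = 2.92×10⁻³
  alloy S: M = 2.16×10⁻³
  alloy U: M = 1.38×10⁻³
  alloy P: M = 1.01×10⁻³
Alloy V ranks first.

alloy V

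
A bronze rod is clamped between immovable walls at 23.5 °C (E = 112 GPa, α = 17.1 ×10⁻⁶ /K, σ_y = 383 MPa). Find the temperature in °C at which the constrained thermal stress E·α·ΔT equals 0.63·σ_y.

149 °C

E·α·ΔT = 241.3 MPa ⇒ ΔT = 241.3 / (112.0×10³ × 17.1×10⁻⁶) = 126.0 K.
T = 23.5 + 126.0 = 149.5 °C.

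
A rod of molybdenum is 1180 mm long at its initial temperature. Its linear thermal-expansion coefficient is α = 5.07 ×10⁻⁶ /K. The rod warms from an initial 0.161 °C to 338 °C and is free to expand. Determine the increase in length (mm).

ΔT = 338 − 0.161 = 337.8 K.
ΔL = α·L₀·ΔT = 5.07×10⁻⁶ × 1180 mm × 337.8 K = 2.02 mm.

2.02 mm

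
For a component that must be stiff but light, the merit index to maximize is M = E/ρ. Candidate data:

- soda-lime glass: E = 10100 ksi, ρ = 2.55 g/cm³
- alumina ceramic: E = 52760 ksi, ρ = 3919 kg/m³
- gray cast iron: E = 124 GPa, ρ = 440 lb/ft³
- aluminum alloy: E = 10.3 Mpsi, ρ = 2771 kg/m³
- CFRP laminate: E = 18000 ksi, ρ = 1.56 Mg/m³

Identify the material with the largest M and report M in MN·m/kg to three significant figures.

Putting every candidate on a common basis:
  soda-lime glass: E = 69.64 GPa, ρ = 2550 kg/m³
  alumina ceramic: E = 363.8 GPa, ρ = 3919 kg/m³
  gray cast iron: E = 124.0 GPa, ρ = 7048 kg/m³
  aluminum alloy: E = 71.02 GPa, ρ = 2771 kg/m³
  CFRP laminate: E = 124.1 GPa, ρ = 1560 kg/m³
  alumina ceramic: M = 92.8 MN·m/kg
  CFRP laminate: M = 79.6 MN·m/kg
  soda-lime glass: M = 27.3 MN·m/kg
  aluminum alloy: M = 25.6 MN·m/kg
  gray cast iron: M = 17.6 MN·m/kg
The maximum is for alumina ceramic.

alumina ceramic, M = 92.8 MN·m/kg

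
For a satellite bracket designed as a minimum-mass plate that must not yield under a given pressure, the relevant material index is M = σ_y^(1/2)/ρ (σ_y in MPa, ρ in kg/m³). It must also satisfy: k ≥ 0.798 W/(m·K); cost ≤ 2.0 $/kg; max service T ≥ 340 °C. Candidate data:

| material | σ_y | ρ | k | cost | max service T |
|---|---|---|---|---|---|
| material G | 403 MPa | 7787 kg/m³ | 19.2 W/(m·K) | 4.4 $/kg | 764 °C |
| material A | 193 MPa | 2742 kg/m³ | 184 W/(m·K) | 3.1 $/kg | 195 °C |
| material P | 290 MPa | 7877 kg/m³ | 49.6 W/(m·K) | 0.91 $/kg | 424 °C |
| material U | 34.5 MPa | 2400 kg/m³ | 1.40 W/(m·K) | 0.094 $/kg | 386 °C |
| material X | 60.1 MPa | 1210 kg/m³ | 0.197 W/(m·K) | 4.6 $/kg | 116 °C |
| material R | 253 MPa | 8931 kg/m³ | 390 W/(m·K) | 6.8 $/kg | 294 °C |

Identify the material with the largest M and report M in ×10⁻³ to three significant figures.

Screen on constraints: k ≥ 0.798 W/(m·K); cost ≤ 2.0 $/kg; max service T ≥ 340 °C. Survivors: material P, material U.
Evaluate M for each candidate:
  material U: M = 2.45×10⁻³
  material P: M = 2.16×10⁻³
The maximum is for material U.

material U, M = 2.45×10⁻³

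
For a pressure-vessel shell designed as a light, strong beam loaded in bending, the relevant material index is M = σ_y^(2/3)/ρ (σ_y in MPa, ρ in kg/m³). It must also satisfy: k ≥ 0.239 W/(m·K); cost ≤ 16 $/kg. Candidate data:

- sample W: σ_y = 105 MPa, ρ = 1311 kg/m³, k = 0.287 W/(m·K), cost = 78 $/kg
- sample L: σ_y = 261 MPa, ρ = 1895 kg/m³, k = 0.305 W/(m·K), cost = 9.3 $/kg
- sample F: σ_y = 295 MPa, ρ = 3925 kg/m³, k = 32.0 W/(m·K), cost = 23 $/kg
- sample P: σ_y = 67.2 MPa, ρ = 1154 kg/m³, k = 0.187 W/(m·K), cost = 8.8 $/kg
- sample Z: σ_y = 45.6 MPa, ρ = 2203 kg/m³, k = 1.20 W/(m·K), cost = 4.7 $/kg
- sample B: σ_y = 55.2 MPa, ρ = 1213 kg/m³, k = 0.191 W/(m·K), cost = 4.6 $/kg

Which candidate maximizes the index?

Screen on constraints: k ≥ 0.239 W/(m·K); cost ≤ 16 $/kg. Survivors: sample L, sample Z.
Evaluate M for each candidate:
  sample L: M = 21.6×10⁻³
  sample Z: M = 5.79×10⁻³
The maximum is for sample L.

sample L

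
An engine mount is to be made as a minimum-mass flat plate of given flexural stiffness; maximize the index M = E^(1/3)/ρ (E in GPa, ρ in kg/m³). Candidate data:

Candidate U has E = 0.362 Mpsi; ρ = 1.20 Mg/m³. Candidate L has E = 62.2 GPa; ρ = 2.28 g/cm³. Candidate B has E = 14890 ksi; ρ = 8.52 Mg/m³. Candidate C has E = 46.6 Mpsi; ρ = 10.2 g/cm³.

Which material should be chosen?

candidate L

Normalizing units and computing the index:
  candidate U: E = 2.496 GPa, ρ = 1200 kg/m³
  candidate L: E = 62.20 GPa, ρ = 2280 kg/m³
  candidate B: E = 102.7 GPa, ρ = 8520 kg/m³
  candidate C: E = 321.3 GPa, ρ = 10200 kg/m³
  candidate L: M = 1.74×10⁻³
  candidate U: M = 1.13×10⁻³
  candidate C: M = 0.671×10⁻³
  candidate B: M = 0.550×10⁻³
Candidate L ranks first.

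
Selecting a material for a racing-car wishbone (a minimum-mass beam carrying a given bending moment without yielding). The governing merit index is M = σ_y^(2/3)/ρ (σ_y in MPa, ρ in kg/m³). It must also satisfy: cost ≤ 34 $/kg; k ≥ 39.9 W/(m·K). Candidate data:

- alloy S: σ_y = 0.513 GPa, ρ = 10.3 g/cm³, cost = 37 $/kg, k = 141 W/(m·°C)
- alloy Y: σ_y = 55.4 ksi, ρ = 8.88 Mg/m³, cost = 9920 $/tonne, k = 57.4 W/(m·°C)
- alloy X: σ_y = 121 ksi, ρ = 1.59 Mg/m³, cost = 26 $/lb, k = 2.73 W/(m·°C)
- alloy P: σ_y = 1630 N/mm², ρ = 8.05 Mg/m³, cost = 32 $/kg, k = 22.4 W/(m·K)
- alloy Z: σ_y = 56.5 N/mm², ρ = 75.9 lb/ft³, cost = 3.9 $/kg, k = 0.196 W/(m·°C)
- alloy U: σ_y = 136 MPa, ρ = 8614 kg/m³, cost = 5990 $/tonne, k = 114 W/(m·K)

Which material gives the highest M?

Screen on constraints: cost ≤ 34 $/kg; k ≥ 39.9 W/(m·K). Survivors: alloy Y, alloy U.
Normalizing units and computing the index:
  alloy Y: σ_y = 382.0 MPa, ρ = 8880 kg/m³
  alloy U: σ_y = 136.0 MPa, ρ = 8614 kg/m³
  alloy Y: M = 5.93×10⁻³
  alloy U: M = 3.07×10⁻³
Highest index: alloy Y.

alloy Y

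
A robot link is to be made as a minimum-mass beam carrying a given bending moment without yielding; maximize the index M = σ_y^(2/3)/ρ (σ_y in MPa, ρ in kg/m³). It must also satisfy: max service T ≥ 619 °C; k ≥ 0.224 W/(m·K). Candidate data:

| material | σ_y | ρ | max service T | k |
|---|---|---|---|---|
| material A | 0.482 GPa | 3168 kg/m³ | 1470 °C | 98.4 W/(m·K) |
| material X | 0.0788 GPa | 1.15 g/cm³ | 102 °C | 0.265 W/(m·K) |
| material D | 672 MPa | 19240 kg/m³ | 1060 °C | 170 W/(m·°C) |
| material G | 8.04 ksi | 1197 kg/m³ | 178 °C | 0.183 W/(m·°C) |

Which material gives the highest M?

material A

Screen on constraints: max service T ≥ 619 °C; k ≥ 0.224 W/(m·K). Survivors: material A, material D.
Convert each candidate to consistent units, then evaluate M:
  material A: σ_y = 482.0 MPa, ρ = 3168 kg/m³
  material D: σ_y = 672.0 MPa, ρ = 19240 kg/m³
  material A: M = 19.4×10⁻³
  material D: M = 3.99×10⁻³
Material A has the largest M.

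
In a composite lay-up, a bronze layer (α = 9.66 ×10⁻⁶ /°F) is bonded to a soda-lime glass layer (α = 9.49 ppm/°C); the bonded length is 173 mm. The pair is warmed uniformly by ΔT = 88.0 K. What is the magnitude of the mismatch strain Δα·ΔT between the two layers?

bronze: α = 9.66×10⁻⁶/°F × 9/5 = 17.4×10⁻⁶/K.
Δα = |17.4 − 9.49|×10⁻⁶/K = 7.90×10⁻⁶/K.
Mismatch strain = Δα·ΔT = 7.90×10⁻⁶ × 88.0 = 6.95×10⁻⁴.

6.95×10⁻⁴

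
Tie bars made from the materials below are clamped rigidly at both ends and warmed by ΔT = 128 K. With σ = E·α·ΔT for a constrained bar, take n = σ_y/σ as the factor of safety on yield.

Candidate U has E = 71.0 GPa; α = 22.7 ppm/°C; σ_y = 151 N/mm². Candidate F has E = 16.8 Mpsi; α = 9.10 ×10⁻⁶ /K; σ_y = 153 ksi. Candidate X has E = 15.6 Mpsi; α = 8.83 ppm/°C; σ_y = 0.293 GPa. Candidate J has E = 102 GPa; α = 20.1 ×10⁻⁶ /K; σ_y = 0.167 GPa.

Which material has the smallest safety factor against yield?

Converting E to GPa, α to ×10⁻⁶/K, σ_y to MPa, then σ and n for each:
  candidate U: E = 71.00, α = 22.7, σ_y = 151.0 → σ = 206 MPa, n = 0.732
  candidate F: E = 115.8, α = 9.10, σ_y = 1055 → σ = 135 MPa, n = 7.82
  candidate X: E = 107.6, α = 8.83, σ_y = 293.0 → σ = 122 MPa, n = 2.41
  candidate J: E = 102.0, α = 20.1, σ_y = 167.0 → σ = 262 MPa, n = 0.636
Smallest n: candidate J with n = 0.636.

candidate J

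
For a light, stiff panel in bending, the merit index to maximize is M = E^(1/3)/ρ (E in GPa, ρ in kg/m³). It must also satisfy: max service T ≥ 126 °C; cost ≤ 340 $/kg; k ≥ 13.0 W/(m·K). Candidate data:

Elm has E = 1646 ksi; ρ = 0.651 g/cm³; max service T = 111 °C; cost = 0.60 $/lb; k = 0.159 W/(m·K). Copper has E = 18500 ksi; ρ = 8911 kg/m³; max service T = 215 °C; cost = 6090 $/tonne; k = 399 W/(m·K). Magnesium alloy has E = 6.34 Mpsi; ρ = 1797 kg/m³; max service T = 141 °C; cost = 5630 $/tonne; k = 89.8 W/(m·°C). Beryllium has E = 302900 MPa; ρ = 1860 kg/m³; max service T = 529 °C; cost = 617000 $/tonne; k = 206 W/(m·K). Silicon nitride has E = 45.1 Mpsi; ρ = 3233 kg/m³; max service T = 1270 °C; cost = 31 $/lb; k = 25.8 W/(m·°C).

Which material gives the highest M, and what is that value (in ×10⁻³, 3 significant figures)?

silicon nitride, M = 2.10×10⁻³

Screen on constraints: max service T ≥ 126 °C; cost ≤ 340 $/kg; k ≥ 13.0 W/(m·K). Survivors: copper, magnesium alloy, silicon nitride.
Putting every candidate on a common basis:
  copper: E = 127.6 GPa, ρ = 8911 kg/m³
  magnesium alloy: E = 43.71 GPa, ρ = 1797 kg/m³
  silicon nitride: E = 311.0 GPa, ρ = 3233 kg/m³
  silicon nitride: M = 2.10×10⁻³
  magnesium alloy: M = 1.96×10⁻³
  copper: M = 0.565×10⁻³
Silicon nitride has the largest M.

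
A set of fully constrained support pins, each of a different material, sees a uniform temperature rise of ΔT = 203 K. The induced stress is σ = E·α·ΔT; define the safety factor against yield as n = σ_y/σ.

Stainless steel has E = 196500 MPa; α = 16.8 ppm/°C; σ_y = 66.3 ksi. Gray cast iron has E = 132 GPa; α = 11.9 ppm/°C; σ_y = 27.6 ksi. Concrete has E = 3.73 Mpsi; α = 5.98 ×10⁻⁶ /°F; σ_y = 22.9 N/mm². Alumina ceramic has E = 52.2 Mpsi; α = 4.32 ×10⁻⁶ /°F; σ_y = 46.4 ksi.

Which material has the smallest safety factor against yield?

With everything in SI (GPa, ×10⁻⁶/K, MPa):
  stainless steel: E = 196.5, α = 16.8, σ_y = 457.1 → σ = 670 MPa, n = 0.682
  gray cast iron: E = 132.0, α = 11.9, σ_y = 190.3 → σ = 319 MPa, n = 0.597
  concrete: E = 25.72, α = 10.8, σ_y = 22.90 → σ = 56.2 MPa, n = 0.408
  alumina ceramic: E = 359.9, α = 7.78, σ_y = 319.9 → σ = 568 MPa, n = 0.563
Smallest n: concrete with n = 0.408.

concrete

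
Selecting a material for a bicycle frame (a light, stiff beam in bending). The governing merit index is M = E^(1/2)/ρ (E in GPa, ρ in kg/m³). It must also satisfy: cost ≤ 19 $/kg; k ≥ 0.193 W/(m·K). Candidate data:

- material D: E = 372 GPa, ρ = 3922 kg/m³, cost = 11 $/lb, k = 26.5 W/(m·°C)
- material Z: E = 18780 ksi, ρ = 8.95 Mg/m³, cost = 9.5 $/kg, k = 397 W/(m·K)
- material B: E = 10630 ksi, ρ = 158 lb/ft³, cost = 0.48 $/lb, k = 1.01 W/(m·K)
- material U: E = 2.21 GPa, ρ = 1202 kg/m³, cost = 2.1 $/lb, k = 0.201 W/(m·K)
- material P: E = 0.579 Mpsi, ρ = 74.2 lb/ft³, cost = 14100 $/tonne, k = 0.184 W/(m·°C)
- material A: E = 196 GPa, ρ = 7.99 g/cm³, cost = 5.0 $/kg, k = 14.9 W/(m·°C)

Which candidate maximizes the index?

Screen on constraints: cost ≤ 19 $/kg; k ≥ 0.193 W/(m·K). Survivors: material Z, material B, material U, material A.
Normalizing units and computing the index:
  material Z: E = 129.5 GPa, ρ = 8950 kg/m³
  material B: E = 73.29 GPa, ρ = 2531 kg/m³
  material U: E = 2.210 GPa, ρ = 1202 kg/m³
  material A: E = 196.0 GPa, ρ = 7990 kg/m³
  material B: M = 3.38×10⁻³
  material A: M = 1.75×10⁻³
  material Z: M = 1.27×10⁻³
  material U: M = 1.24×10⁻³
Highest index: material B.

material B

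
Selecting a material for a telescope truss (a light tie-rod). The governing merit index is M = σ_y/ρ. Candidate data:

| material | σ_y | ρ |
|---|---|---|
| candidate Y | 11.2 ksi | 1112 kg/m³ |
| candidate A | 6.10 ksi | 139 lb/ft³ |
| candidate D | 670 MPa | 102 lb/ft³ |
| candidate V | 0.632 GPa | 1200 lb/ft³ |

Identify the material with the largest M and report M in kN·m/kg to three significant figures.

candidate D, M = 410 kN·m/kg

After converting to SI:
  candidate Y: σ_y = 77.22 MPa, ρ = 1112 kg/m³
  candidate A: σ_y = 42.06 MPa, ρ = 2227 kg/m³
  candidate D: σ_y = 670.0 MPa, ρ = 1634 kg/m³
  candidate V: σ_y = 632.0 MPa, ρ = 19220 kg/m³
  candidate D: M = 410 kN·m/kg
  candidate Y: M = 69.4 kN·m/kg
  candidate V: M = 32.9 kN·m/kg
  candidate A: M = 18.9 kN·m/kg
Candidate D ranks first.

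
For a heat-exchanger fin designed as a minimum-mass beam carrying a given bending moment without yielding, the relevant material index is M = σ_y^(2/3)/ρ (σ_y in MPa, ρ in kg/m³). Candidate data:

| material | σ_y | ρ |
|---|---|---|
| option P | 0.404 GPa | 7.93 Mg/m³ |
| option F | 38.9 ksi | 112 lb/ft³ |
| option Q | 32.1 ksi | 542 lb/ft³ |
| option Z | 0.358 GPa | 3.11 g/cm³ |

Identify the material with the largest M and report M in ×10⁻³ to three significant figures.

In SI units:
  option P: σ_y = 404.0 MPa, ρ = 7930 kg/m³
  option F: σ_y = 268.2 MPa, ρ = 1794 kg/m³
  option Q: σ_y = 221.3 MPa, ρ = 8682 kg/m³
  option Z: σ_y = 358.0 MPa, ρ = 3110 kg/m³
  option F: M = 23.2×10⁻³
  option Z: M = 16.2×10⁻³
  option P: M = 6.89×10⁻³
  option Q: M = 4.21×10⁻³
Option F has the largest M.

option F, M = 23.2×10⁻³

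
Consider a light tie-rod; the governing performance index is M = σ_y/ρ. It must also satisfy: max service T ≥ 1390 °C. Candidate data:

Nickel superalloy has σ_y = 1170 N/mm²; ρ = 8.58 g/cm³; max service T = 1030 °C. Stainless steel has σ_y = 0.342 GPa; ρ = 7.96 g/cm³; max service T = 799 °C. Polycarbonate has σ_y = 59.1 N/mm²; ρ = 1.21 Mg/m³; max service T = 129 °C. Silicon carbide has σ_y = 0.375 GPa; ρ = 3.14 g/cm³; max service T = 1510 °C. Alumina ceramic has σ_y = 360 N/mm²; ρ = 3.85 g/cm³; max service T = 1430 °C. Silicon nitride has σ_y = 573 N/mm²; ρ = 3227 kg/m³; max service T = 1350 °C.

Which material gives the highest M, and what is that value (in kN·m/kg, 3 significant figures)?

silicon carbide, M = 119 kN·m/kg

Screen on constraints: max service T ≥ 1390 °C. Survivors: silicon carbide, alumina ceramic.
Putting every candidate on a common basis:
  silicon carbide: σ_y = 375.0 MPa, ρ = 3140 kg/m³
  alumina ceramic: σ_y = 360.0 MPa, ρ = 3850 kg/m³
  silicon carbide: M = 119 kN·m/kg
  alumina ceramic: M = 93.5 kN·m/kg
Silicon carbide ranks first.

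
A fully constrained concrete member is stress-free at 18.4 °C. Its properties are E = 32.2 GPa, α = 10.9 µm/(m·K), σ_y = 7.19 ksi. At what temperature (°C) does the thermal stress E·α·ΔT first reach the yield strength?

160 °C

σ_y = 7.19 ksi = 49.57 MPa.
E·α·ΔT = 49.57 MPa ⇒ ΔT = 49.57 / (32.20×10³ × 10.9×10⁻⁶) = 141.2 K.
T = 18.4 + 141.2 = 159.6 °C.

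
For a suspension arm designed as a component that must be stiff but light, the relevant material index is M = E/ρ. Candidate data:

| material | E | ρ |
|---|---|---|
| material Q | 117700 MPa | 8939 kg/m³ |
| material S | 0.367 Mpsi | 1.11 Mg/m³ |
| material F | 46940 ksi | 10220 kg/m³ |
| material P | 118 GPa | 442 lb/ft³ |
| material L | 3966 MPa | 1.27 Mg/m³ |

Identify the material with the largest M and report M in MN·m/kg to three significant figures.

Normalizing units and computing the index:
  material Q: E = 117.7 GPa, ρ = 8939 kg/m³
  material S: E = 2.530 GPa, ρ = 1110 kg/m³
  material F: E = 323.6 GPa, ρ = 10220 kg/m³
  material P: E = 118.0 GPa, ρ = 7080 kg/m³
  material L: E = 3.966 GPa, ρ = 1270 kg/m³
  material F: M = 31.7 MN·m/kg
  material P: M = 16.7 MN·m/kg
  material Q: M = 13.2 MN·m/kg
  material L: M = 3.12 MN·m/kg
  material S: M = 2.28 MN·m/kg
Material F has the largest M.

material F, M = 31.7 MN·m/kg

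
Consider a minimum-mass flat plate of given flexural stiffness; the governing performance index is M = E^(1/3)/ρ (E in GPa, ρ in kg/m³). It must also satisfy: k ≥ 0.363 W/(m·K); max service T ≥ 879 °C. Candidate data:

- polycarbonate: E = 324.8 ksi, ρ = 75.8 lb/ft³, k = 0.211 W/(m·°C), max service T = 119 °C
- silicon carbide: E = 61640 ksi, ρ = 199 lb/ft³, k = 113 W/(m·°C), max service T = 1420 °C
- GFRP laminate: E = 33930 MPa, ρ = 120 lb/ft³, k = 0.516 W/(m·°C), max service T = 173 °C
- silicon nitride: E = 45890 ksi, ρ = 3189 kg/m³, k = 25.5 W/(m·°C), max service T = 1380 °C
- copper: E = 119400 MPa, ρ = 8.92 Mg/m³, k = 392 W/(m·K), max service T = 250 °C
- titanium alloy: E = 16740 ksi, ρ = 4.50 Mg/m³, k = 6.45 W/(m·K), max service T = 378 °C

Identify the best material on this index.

silicon carbide

Screen on constraints: k ≥ 0.363 W/(m·K); max service T ≥ 879 °C. Survivors: silicon carbide, silicon nitride.
Normalizing units and computing the index:
  silicon carbide: E = 425.0 GPa, ρ = 3188 kg/m³
  silicon nitride: E = 316.4 GPa, ρ = 3189 kg/m³
  silicon carbide: M = 2.36×10⁻³
  silicon nitride: M = 2.14×10⁻³
The maximum is for silicon carbide.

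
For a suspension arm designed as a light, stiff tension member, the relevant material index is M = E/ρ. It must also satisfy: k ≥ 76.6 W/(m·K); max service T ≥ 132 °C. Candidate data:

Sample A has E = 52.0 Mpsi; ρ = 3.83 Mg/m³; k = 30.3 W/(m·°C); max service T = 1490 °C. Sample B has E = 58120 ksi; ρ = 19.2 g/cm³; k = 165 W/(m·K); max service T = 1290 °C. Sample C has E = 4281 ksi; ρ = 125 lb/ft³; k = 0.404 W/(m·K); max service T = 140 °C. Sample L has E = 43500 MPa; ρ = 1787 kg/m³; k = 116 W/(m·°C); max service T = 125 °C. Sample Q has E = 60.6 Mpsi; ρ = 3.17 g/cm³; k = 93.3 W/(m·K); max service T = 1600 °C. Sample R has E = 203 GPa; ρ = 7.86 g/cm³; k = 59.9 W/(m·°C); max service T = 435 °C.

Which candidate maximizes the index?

Screen on constraints: k ≥ 76.6 W/(m·K); max service T ≥ 132 °C. Survivors: sample B, sample Q.
Convert each candidate to consistent units, then evaluate M:
  sample B: E = 400.7 GPa, ρ = 19200 kg/m³
  sample Q: E = 417.8 GPa, ρ = 3170 kg/m³
  sample Q: M = 132 MN·m/kg
  sample B: M = 20.9 MN·m/kg
Sample Q ranks first.

sample Q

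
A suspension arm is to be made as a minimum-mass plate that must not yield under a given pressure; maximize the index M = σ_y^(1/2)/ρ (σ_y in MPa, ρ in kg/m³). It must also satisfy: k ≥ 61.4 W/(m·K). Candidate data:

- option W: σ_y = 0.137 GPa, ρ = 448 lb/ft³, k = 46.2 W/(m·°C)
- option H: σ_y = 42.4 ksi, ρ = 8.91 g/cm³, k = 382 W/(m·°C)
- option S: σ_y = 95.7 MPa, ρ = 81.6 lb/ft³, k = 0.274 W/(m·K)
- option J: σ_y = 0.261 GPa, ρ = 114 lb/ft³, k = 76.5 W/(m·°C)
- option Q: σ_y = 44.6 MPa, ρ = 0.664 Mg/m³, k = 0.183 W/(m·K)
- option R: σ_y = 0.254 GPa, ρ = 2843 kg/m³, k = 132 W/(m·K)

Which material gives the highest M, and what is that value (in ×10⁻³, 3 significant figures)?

Screen on constraints: k ≥ 61.4 W/(m·K). Survivors: option H, option J, option R.
In SI units:
  option H: σ_y = 292.3 MPa, ρ = 8910 kg/m³
  option J: σ_y = 261.0 MPa, ρ = 1826 kg/m³
  option R: σ_y = 254.0 MPa, ρ = 2843 kg/m³
  option J: M = 8.85×10⁻³
  option R: M = 5.61×10⁻³
  option H: M = 1.92×10⁻³
Highest index: option J.

option J, M = 8.85×10⁻³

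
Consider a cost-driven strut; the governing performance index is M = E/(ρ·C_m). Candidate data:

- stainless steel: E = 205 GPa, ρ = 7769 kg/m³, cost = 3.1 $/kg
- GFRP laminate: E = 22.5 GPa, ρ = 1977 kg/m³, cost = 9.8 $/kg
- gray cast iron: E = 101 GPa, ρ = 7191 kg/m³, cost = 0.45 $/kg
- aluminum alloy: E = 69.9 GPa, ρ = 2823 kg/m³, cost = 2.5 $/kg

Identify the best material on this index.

Evaluate M for each candidate:
  gray cast iron: M = 31.2 MN·m per $
  aluminum alloy: M = 9.90 MN·m per $
  stainless steel: M = 8.51 MN·m per $
  GFRP laminate: M = 1.16 MN·m per $
Gray cast iron has the largest M.

gray cast iron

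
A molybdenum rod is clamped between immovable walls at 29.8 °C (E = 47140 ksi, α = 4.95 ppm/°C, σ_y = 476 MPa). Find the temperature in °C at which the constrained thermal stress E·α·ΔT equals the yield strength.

326 °C

E = 47140 ksi = 325.0 GPa.
E·α·ΔT = 476.0 MPa ⇒ ΔT = 476.0 / (325.0×10³ × 4.95×10⁻⁶) = 295.9 K.
T = 29.8 + 295.9 = 325.7 °C.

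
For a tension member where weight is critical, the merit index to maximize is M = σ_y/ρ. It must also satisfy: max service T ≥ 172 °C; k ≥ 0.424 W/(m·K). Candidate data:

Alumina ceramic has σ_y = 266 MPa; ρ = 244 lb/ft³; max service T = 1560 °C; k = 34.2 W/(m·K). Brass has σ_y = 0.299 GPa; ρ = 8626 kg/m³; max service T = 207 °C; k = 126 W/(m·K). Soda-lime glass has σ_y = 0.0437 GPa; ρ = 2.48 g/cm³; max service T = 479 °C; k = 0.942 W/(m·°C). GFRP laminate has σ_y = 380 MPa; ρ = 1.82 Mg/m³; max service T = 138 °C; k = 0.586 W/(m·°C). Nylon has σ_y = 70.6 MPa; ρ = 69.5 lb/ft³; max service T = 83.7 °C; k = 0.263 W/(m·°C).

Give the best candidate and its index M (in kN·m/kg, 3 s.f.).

alumina ceramic, M = 68.1 kN·m/kg

Screen on constraints: max service T ≥ 172 °C; k ≥ 0.424 W/(m·K). Survivors: alumina ceramic, brass, soda-lime glass.
After converting to SI:
  alumina ceramic: σ_y = 266.0 MPa, ρ = 3909 kg/m³
  brass: σ_y = 299.0 MPa, ρ = 8626 kg/m³
  soda-lime glass: σ_y = 43.70 MPa, ρ = 2480 kg/m³
  alumina ceramic: M = 68.1 kN·m/kg
  brass: M = 34.7 kN·m/kg
  soda-lime glass: M = 17.6 kN·m/kg
The maximum is for alumina ceramic.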